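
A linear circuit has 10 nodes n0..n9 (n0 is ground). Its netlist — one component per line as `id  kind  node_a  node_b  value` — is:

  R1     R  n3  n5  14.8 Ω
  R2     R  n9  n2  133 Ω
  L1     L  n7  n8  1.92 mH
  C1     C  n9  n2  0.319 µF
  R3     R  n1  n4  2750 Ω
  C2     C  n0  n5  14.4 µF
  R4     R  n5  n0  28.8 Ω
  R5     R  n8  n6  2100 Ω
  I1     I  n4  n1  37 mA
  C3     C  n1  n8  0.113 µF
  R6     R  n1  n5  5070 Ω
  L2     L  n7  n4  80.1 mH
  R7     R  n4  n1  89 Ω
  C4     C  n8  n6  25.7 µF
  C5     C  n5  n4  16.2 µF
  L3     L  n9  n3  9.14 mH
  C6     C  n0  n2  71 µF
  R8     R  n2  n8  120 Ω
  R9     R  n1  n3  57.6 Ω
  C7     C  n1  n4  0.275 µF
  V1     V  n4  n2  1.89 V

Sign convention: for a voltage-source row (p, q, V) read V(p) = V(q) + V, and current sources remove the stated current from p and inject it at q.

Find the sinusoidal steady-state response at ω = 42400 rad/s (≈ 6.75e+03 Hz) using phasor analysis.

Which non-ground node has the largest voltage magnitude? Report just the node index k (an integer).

MNA unknowns: 9 node voltages V₁..V_9 plus 1 source current (V1)
R1: Y=0.06757+0.000j on G[3,5]
R2: Y=0.007519+0.000j on G[9,2]
L1: Y=0.000-0.01228j on G[7,8]
C1: Y=0.000+0.01353j on G[9,2]
R3: Y=0.0003636+0.000j on G[1,4]
C2: Y=0.000+0.6106j on G[0,5]
R4: Y=0.03472+0.000j on G[5,0]
R5: Y=0.0004762+0.000j on G[8,6]
I1: z[4]−=0.037, z[1]+=0.037
C3: Y=0.000+0.004791j on G[1,8]
R6: Y=0.0001972+0.000j on G[1,5]
L2: Y=0.000-0.0002944j on G[7,4]
R7: Y=0.01124+0.000j on G[4,1]
C4: Y=0.000+1.090j on G[8,6]
C5: Y=0.000+0.6869j on G[5,4]
L3: Y=0.000-0.002580j on G[9,3]
C6: Y=0.000+3.010j on G[0,2]
R8: Y=0.008333+0.000j on G[2,8]
R9: Y=0.01736+0.000j on G[1,3]
C7: Y=0.000+0.01166j on G[1,4]
V1: row V4−V2=1.89, i_V1 at 4,2
solve → V1=2.219-0.4940j, V2=-0.1828+0.007546j, V3=1.167-0.04210j, V4=1.707+0.007546j, V5=0.9004+0.01400j, V6=0.5906+0.9051j, V7=0.6168+0.8840j, V8=0.5906+0.9051j, V9=-0.4045-0.1330j
aux → i_V1=-0.02940-0.5537j

1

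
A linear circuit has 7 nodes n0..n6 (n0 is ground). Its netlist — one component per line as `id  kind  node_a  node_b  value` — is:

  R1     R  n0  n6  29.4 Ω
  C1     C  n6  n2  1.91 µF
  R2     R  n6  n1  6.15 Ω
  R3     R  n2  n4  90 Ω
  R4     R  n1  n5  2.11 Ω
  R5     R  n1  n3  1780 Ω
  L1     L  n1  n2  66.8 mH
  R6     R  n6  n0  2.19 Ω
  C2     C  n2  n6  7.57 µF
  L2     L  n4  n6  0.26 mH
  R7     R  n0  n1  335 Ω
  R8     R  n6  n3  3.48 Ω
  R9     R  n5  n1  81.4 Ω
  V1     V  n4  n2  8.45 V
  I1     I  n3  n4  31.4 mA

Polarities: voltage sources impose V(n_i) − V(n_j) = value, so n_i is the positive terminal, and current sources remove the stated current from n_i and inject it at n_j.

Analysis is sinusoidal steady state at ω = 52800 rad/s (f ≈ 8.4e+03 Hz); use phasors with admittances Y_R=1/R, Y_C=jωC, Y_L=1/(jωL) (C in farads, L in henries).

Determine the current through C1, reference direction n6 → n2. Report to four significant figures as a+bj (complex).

-0.007409-0.1452j A

Apply KCL at each of the 6 non-ground nodes and solve the resulting linear system.
Node n1: branches {R2, R4, R5, L1, R7, R9} → V_1 = -0.0004870-0.002444j
Node n2: branches {C1, R3, L1, C2, V1} → V_2 = 1.440-0.07345j
Node n3: branches {R5, R8, I1} → V_3 = -0.1091+1.007e-05j
Node n4: branches {R3, L2, V1, I1} → V_4 = 9.890-0.07345j
Node n5: branches {R4, R9} → V_5 = -0.0004870-0.002444j
Node n6: branches {R1, C1, R2, R6, C2, L2, R8} → V_6 = 2.963e-06+1.487e-05j
Source currents: i(V1)=-0.05714+0.7204j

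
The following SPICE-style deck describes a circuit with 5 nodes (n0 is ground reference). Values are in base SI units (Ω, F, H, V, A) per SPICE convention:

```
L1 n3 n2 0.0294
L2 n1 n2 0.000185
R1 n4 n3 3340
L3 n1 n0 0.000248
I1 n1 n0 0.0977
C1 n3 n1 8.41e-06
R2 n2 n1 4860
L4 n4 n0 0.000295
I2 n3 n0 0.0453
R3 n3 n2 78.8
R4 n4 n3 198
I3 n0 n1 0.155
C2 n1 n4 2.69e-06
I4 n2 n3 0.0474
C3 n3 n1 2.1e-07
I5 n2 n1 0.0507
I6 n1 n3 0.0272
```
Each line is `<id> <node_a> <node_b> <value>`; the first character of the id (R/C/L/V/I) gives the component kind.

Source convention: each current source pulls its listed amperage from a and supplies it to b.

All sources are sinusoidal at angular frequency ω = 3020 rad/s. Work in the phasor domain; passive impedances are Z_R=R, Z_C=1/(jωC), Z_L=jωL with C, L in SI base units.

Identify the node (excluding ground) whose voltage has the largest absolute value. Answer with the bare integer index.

Apply KCL at each of the 4 non-ground nodes and solve the resulting linear system.
Node n1: branches {L2, L3, I1, C1, R2, I3, C2, C3, I5, I6} → V_1 = -0.003292+0.005268j
Node n2: branches {L1, L2, R2, R3, I4, I5} → V_2 = 0.007903-0.04775j
Node n3: branches {L1, R1, C1, I2, R3, R4, I4, C3, I6} → V_3 = 0.9334-0.8062j
Node n4: branches {R1, L4, R4, C2} → V_4 = 0.003916+0.004424j

3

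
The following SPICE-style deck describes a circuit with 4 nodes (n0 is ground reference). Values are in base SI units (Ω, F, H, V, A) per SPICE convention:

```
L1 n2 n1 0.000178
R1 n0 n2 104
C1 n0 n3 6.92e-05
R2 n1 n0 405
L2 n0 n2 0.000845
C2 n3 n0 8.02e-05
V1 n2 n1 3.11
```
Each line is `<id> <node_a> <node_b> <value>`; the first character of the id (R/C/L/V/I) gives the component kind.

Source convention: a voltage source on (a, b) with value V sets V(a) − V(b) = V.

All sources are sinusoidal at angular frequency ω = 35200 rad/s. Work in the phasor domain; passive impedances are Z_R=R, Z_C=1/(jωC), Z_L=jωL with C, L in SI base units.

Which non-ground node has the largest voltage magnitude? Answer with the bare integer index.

MNA unknowns: 3 node voltages V₁..V_3 plus 1 source current (V1)
L1: Y=0.000-0.1596j on G[2,1]
R1: Y=0.009615+0.000j on G[0,2]
C1: Y=0.000+2.436j on G[0,3]
R2: Y=0.002469+0.000j on G[1,0]
L2: Y=0.000-0.03362j on G[0,2]
C2: Y=0.000+2.823j on G[3,0]
V1: row V2−V1=3.11, i_V1 at 2,1
solve → V1=-3.037+0.2023j, V2=0.07270+0.2023j, V3=0.000+0.000j
aux → i_V1=-0.007499+0.4969j

1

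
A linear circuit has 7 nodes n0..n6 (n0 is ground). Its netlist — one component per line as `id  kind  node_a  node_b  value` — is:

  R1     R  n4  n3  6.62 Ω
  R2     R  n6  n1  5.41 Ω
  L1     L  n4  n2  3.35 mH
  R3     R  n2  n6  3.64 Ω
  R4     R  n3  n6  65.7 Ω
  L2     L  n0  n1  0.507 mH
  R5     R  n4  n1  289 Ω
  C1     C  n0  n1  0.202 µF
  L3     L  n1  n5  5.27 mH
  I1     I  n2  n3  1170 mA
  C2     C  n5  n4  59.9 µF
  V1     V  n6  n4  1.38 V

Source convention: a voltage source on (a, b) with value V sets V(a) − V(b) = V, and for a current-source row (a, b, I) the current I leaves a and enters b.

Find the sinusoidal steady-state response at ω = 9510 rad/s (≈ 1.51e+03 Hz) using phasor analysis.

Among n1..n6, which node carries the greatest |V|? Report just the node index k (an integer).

MNA unknowns: 6 node voltages V₁..V_6 plus 1 source current (V1)
R1: Y=0.1511+0.000j on G[4,3]
R2: Y=0.1848+0.000j on G[6,1]
L1: Y=0.000-0.03139j on G[4,2]
R3: Y=0.2747+0.000j on G[2,6]
R4: Y=0.01522+0.000j on G[3,6]
L2: Y=0.000-0.2074j on G[0,1]
R5: Y=0.003460+0.000j on G[4,1]
C1: Y=0.000+0.001921j on G[0,1]
L3: Y=0.000-0.01995j on G[1,5]
I1: z[2]−=1.17, z[3]+=1.17
C2: Y=0.000+0.5696j on G[5,4]
V1: row V6−V4=1.38, i_V1 at 6,4
solve → V1=0.000+0.000j, V2=-4.180-0.4717j, V3=5.824-0.1470j, V4=-1.339-0.1470j, V5=-1.387-0.1523j, V6=0.04150-0.1470j
aux → i_V1=-1.079-0.06203j

3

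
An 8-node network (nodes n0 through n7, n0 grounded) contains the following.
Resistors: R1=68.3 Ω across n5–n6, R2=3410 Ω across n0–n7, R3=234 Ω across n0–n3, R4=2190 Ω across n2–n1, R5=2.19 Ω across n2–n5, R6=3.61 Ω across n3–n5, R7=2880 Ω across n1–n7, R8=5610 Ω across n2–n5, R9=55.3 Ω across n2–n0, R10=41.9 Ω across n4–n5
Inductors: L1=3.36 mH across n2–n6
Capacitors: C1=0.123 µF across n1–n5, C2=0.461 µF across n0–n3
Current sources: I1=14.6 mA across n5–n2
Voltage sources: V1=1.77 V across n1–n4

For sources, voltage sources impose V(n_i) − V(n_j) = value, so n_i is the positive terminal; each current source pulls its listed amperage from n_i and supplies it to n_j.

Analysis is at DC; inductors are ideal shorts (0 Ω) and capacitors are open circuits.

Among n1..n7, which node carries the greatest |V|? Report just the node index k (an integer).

Apply KCL at each of the 7 non-ground nodes and solve the resulting linear system.
Node n1: branches {C1, R4, R7, V1} → V_1 = 1.688
Node n2: branches {L1, I1, R4, R5, R8, R9} → V_2 = -0.005838
Node n3: branches {R3, C2, R6} → V_3 = -0.03808
Node n4: branches {R10, V1} → V_4 = -0.08231
Node n5: branches {R1, C1, I1, R5, R6, R8, R10} → V_5 = -0.03867
Node n6: branches {R1, L1} → V_6 = -0.005838
Node n7: branches {R2, R7} → V_7 = 0.9149
Source currents: i(L1)=0.0004807, i(V1)=-0.001042

1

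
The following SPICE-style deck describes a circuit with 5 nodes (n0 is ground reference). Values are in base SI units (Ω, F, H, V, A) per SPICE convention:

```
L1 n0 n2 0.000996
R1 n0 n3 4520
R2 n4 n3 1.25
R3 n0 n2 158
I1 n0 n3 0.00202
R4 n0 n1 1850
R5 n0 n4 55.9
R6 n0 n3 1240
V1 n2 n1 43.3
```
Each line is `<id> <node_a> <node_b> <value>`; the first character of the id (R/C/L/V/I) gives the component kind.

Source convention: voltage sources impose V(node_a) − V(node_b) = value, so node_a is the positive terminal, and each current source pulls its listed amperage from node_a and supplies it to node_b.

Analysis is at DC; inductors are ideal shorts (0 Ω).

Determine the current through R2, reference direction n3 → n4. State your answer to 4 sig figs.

Apply KCL at each of the 4 non-ground nodes and solve the resulting linear system.
Node n1: branches {R4, V1} → V_1 = -43.30
Node n2: branches {L1, R3, V1} → V_2 = 0.000
Node n3: branches {R1, R2, I1, R6} → V_3 = 0.1090
Node n4: branches {R2, R5} → V_4 = 0.1067
Source currents: i(L1)=-0.02341, i(V1)=-0.02341

0.001908 A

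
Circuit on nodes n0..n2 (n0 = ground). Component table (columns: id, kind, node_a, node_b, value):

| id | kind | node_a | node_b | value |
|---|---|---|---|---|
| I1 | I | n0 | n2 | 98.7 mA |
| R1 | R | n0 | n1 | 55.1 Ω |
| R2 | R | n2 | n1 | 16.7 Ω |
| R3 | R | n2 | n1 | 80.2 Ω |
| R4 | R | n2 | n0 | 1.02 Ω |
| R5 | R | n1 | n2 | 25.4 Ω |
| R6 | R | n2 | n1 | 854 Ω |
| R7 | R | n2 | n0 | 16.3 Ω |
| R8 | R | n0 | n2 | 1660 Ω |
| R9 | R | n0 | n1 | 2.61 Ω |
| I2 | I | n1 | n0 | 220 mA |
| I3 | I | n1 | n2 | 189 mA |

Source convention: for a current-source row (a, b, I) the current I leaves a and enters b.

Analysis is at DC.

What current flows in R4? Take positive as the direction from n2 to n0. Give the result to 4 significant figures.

0.1716 A

Apply KCL at each of the 2 non-ground nodes and solve the resulting linear system.
Node n1: branches {R1, R2, R3, R5, R6, R9, I2, I3} → V_1 = -0.7570
Node n2: branches {I1, R2, R3, R4, R5, R6, R7, R8, I3} → V_2 = 0.1751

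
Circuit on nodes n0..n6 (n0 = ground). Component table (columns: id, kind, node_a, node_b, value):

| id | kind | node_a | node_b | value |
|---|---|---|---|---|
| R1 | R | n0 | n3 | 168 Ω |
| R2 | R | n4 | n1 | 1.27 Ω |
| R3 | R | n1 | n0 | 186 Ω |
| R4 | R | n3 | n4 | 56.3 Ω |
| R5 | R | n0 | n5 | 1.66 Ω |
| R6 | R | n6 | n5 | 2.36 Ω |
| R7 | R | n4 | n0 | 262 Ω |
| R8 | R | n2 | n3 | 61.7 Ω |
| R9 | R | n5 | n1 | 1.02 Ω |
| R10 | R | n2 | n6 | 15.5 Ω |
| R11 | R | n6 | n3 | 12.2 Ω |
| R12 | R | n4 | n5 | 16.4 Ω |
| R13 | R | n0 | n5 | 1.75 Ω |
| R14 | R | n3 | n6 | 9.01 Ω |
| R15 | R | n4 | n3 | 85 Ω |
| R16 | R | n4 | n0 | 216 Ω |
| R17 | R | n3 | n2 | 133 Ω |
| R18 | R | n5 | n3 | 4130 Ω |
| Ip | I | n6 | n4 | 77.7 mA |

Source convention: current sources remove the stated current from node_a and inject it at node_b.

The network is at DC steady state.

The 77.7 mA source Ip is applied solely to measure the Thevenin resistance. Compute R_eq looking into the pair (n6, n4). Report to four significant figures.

MNA unknowns: 6 node voltages V₁..V_6
R1: Y=0.005952 on G[0,3]
R2: Y=0.7874 on G[4,1]
R3: Y=0.005376 on G[1,0]
R4: Y=0.01776 on G[3,4]
R5: Y=0.6024 on G[0,5]
R6: Y=0.4237 on G[6,5]
R7: Y=0.003817 on G[4,0]
R8: Y=0.01621 on G[2,3]
R9: Y=0.9804 on G[5,1]
R10: Y=0.06452 on G[2,6]
R11: Y=0.08197 on G[6,3]
R12: Y=0.06098 on G[4,5]
R13: Y=0.5714 on G[0,5]
R14: Y=0.1110 on G[3,6]
R15: Y=0.01176 on G[4,3]
R16: Y=0.004630 on G[4,0]
R17: Y=0.007519 on G[3,2]
R18: Y=0.0002421 on G[5,3]
Ip: z[6]−=0.0777, z[4]+=0.0777
solve → V1=0.06065, V2=-0.1532, V3=-0.1237, V4=0.1374, V5=-0.0006390, V6=-0.1640

R_eq = 3.879 Ω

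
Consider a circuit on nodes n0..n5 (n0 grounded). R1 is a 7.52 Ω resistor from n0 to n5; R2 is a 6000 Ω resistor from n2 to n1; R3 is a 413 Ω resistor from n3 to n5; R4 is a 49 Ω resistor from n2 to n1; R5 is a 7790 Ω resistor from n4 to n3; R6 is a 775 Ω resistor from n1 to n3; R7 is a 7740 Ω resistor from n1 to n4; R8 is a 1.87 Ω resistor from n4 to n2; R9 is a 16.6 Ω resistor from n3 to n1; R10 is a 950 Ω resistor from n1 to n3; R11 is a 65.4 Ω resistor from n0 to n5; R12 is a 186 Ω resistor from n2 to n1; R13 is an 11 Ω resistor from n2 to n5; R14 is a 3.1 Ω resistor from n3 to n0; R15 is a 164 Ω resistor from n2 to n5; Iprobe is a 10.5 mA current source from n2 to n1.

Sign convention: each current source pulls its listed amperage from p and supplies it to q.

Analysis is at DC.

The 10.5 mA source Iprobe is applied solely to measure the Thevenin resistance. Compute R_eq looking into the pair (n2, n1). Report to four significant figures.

R_eq = 18.53 Ω

Apply KCL at each of the 5 non-ground nodes and solve the resulting linear system.
Node n1: branches {R2, R4, R6, R7, R9, R10, R12, Iprobe} → V_1 = 0.1031
Node n2: branches {R2, R4, R8, R12, R13, R15, Iprobe} → V_2 = -0.09145
Node n3: branches {R3, R5, R6, R9, R10, R14} → V_3 = 0.01639
Node n4: branches {R5, R7, R8} → V_4 = -0.09138
Node n5: branches {R1, R3, R11, R13, R15} → V_5 = -0.03565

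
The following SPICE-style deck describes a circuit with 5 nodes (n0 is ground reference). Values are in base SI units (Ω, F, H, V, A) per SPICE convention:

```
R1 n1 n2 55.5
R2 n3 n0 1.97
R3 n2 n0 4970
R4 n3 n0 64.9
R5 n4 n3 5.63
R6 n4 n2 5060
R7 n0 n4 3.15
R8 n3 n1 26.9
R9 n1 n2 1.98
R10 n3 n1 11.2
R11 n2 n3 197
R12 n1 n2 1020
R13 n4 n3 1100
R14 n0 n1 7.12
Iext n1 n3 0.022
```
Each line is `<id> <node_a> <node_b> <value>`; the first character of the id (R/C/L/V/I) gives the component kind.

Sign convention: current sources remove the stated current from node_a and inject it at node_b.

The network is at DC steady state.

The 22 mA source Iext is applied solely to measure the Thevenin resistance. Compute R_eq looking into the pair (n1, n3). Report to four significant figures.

R_eq = 4.051 Ω

Apply KCL at each of the 4 non-ground nodes and solve the resulting linear system.
Node n1: branches {R1, R8, R9, R10, R12, R14, Iext} → V_1 = -0.07300
Node n2: branches {R1, R3, R6, R9, R11, R12} → V_2 = -0.07208
Node n3: branches {R2, R4, R5, R8, R10, R11, R13, Iext} → V_3 = 0.01613
Node n4: branches {R5, R6, R7, R13} → V_4 = 0.005773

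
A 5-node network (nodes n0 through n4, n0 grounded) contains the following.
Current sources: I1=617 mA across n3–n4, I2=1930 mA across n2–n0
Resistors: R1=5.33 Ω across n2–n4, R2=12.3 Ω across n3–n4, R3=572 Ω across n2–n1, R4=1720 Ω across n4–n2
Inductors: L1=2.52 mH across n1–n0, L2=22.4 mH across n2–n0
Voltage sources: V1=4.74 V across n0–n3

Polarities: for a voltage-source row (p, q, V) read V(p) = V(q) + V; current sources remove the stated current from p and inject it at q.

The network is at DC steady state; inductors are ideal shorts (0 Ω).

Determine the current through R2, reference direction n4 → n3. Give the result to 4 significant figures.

Apply KCL at each of the 4 non-ground nodes and solve the resulting linear system.
Node n1: branches {L1, R3} → V_1 = 0.000
Node n2: branches {R1, I2, L2, R3, R4} → V_2 = 0.000
Node n3: branches {I1, R2, V1} → V_3 = -4.740
Node n4: branches {I1, R1, R2, R4} → V_4 = 0.8595
Source currents: i(L1)=0.000, i(L2)=-1.768, i(V1)=0.1618

0.4552 A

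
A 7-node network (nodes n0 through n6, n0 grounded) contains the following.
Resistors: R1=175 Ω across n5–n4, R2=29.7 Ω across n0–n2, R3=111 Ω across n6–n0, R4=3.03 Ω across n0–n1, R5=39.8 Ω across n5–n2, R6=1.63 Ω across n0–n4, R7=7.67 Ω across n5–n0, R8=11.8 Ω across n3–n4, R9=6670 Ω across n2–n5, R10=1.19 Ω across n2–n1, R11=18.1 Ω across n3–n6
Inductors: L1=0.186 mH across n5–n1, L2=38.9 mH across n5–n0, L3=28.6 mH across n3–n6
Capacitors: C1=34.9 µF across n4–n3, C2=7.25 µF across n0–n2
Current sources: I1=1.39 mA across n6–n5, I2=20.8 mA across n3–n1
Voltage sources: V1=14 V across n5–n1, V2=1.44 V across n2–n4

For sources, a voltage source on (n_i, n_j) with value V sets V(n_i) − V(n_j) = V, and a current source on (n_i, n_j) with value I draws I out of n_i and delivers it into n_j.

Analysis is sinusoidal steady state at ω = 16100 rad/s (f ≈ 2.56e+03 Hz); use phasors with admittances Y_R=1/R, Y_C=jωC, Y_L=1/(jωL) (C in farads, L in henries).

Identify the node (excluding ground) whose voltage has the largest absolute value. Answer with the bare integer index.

Apply KCL at each of the 6 non-ground nodes and solve the resulting linear system.
Node n1: branches {R4, L1, R10, I2, V1} → V_1 = -1.789+0.03581j
Node n2: branches {R2, R5, C2, R9, R10, V2} → V_2 = -0.1574+0.03236j
Node n3: branches {C1, R8, I2, R11, L3} → V_3 = -1.601+0.04894j
Node n4: branches {R1, R6, C1, R8, V2} → V_4 = -1.597+0.03236j
Node n5: branches {R1, R5, L1, R7, L2, I1, R9, V1} → V_5 = 12.21+0.03581j
Node n6: branches {R3, I1, R11, L3} → V_6 = -1.398+0.04894j
Source currents: i(V1)=-1.982+4.690j, i(V2)=-1.049+0.02028j

5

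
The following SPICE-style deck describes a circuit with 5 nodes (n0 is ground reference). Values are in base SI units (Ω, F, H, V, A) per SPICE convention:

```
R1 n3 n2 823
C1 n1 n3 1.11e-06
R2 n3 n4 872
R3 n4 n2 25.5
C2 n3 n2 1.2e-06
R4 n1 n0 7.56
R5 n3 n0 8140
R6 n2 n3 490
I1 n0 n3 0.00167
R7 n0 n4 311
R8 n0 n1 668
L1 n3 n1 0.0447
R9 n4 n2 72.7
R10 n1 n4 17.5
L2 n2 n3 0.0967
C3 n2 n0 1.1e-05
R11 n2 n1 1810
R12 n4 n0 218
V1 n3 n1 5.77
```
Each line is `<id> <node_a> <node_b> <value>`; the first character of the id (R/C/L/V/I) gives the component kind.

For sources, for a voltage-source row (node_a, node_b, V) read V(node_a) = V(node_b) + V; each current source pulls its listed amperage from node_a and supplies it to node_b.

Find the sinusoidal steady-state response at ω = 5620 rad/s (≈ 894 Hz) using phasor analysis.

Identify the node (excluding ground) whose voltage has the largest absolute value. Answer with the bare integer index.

MNA unknowns: 4 node voltages V₁..V_4 plus 1 source current (V1)
R1: Y=0.001215+0.000j on G[3,2]
C1: Y=0.000+0.006238j on G[1,3]
R2: Y=0.001147+0.000j on G[3,4]
R3: Y=0.03922+0.000j on G[4,2]
C2: Y=0.000+0.006744j on G[3,2]
R4: Y=0.1323+0.000j on G[1,0]
R5: Y=0.0001229+0.000j on G[3,0]
R6: Y=0.002041+0.000j on G[2,3]
I1: z[0]−=0.00167, z[3]+=0.00167
R7: Y=0.003215+0.000j on G[0,4]
R8: Y=0.001497+0.000j on G[0,1]
L1: Y=0.000-0.003981j on G[3,1]
R9: Y=0.01376+0.000j on G[4,2]
R10: Y=0.05714+0.000j on G[1,4]
L2: Y=0.000-0.001840j on G[2,3]
C3: Y=0.000+0.06182j on G[2,0]
R11: Y=0.0005525+0.000j on G[2,1]
R12: Y=0.004587+0.000j on G[4,0]
V1: row V3−V1=5.77, i_V1 at 3,1
solve → V1=-0.05765-0.1760j, V2=0.3984-0.1146j, V3=5.712-0.1760j, V4=0.2046-0.1371j
aux → i_V1=-0.02295-0.03882j

3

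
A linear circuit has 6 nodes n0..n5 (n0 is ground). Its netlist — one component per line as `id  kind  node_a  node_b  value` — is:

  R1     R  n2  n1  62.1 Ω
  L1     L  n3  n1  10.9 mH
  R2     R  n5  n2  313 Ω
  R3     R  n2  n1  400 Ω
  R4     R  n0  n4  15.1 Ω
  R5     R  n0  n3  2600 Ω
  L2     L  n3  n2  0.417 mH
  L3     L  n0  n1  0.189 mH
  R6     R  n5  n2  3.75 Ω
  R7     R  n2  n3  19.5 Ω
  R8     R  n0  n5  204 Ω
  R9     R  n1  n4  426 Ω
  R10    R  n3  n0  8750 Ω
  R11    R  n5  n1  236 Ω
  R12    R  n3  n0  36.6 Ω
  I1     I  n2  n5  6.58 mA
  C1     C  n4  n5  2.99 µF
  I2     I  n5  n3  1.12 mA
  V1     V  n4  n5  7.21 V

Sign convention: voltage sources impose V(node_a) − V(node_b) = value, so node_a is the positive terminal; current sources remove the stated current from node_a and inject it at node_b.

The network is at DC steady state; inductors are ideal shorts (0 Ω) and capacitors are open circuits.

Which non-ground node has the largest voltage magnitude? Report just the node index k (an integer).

MNA unknowns: 5 node voltages V₁..V_5 plus 4 source currents (L1, L2, L3, V1)
R1: Y=0.01610 on G[2,1]
L1: row V3−V1=0, i_L1 at 3,1
R2: Y=0.003195 on G[5,2]
R3: Y=0.002500 on G[2,1]
R4: Y=0.06623 on G[0,4]
R5: Y=0.0003846 on G[0,3]
L2: row V3−V2=0, i_L2 at 3,2
L3: row V0−V1=0, i_L3 at 0,1
R6: Y=0.2667 on G[5,2]
R7: Y=0.05128 on G[2,3]
R8: Y=0.004902 on G[0,5]
R9: Y=0.002347 on G[1,4]
R10: Y=0.0001143 on G[3,0]
R11: Y=0.004237 on G[5,1]
R12: Y=0.02732 on G[3,0]
I1: z[2]−=0.00658, z[5]+=0.00658
C1: Y=0.000 on G[4,5]
I2: z[5]−=0.00112, z[3]+=0.00112
V1: row V4−V5=7.21, i_V1 at 4,5
solve → V1=0.000, V2=0.000, V3=0.000, V4=5.803, V5=-1.407
aux → i_L1=-0.3851, i_L2=0.3862, i_L3=0.3774, i_V1=-0.3979

4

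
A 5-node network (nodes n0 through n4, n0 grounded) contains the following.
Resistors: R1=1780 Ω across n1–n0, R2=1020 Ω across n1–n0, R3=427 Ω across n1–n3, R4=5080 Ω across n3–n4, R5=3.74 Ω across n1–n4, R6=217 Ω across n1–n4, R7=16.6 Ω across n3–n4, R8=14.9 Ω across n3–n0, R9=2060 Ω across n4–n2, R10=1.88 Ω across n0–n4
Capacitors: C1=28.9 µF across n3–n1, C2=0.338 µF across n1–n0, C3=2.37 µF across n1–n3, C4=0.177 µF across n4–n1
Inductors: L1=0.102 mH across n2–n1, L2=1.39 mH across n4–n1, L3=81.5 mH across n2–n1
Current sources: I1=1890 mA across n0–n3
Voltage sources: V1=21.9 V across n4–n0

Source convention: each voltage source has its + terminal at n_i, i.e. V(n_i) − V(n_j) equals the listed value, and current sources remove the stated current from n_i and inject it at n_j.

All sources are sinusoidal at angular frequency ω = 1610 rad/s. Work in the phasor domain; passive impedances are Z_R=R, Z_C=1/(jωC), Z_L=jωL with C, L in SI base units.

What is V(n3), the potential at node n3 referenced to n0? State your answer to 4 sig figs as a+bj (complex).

24.62-1.119j V

MNA unknowns: 4 node voltages V₁..V_4 plus 1 source current (V1)
R1: Y=0.0005618+0.000j on G[1,0]
R2: Y=0.0009804+0.000j on G[1,0]
C1: Y=0.000+0.04653j on G[3,1]
R3: Y=0.002342+0.000j on G[1,3]
R4: Y=0.0001969+0.000j on G[3,4]
L1: Y=0.000-6.089j on G[2,1]
L2: Y=0.000-0.4468j on G[4,1]
L3: Y=0.000-0.007621j on G[2,1]
R5: Y=0.2674+0.000j on G[1,4]
R6: Y=0.004608+0.000j on G[1,4]
R7: Y=0.06024+0.000j on G[3,4]
R8: Y=0.06711+0.000j on G[3,0]
R9: Y=0.0004854+0.000j on G[4,2]
C2: Y=0.000+0.0005442j on G[1,0]
C3: Y=0.000+0.003816j on G[1,3]
C4: Y=0.000+0.0002850j on G[4,1]
R10: Y=0.5319+0.000j on G[0,4]
I1: z[0]−=1.89, z[3]+=1.89
V1: row V4−V0=21.9, i_V1 at 4,0
solve → V1=21.73+0.1945j, V2=21.73+0.1946j, V3=24.62-1.119j, V4=21.90+0.000j
aux → i_V1=-11.44+0.06299j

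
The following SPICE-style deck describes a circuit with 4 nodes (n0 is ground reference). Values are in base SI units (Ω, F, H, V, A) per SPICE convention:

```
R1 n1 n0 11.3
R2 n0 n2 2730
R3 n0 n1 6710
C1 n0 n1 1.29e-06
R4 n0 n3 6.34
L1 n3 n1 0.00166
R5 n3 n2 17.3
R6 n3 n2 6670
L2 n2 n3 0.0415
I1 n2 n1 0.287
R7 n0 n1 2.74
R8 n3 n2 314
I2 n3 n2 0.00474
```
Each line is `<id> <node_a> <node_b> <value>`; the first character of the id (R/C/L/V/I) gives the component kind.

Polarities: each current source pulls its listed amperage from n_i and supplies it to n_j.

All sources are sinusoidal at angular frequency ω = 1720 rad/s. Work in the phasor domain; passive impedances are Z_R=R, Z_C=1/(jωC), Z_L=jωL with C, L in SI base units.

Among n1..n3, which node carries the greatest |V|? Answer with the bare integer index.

Apply KCL at each of the 3 non-ground nodes and solve the resulting linear system.
Node n1: branches {R1, R3, C1, L1, I1, R7} → V_1 = 0.06701+0.1900j
Node n2: branches {R2, R5, R6, L2, I1, R8, I2} → V_2 = -4.542-1.534j
Node n3: branches {R4, L1, R5, R6, L2, R8, I2} → V_3 = -0.1795-0.5438j

2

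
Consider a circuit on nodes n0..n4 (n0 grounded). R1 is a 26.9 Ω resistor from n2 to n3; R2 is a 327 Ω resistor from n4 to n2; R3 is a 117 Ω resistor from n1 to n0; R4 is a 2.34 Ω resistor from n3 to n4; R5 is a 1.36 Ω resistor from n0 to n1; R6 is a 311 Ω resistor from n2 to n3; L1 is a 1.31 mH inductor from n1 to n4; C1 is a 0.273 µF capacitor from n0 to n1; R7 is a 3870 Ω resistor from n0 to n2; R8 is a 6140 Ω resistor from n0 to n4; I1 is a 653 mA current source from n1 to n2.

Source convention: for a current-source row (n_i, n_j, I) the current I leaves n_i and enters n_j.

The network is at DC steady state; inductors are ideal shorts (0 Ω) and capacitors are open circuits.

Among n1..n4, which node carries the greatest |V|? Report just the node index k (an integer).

MNA unknowns: 4 node voltages V₁..V_4 plus 1 source current (L1)
R1: Y=0.03717 on G[2,3]
R2: Y=0.003058 on G[4,2]
R3: Y=0.008547 on G[1,0]
R4: Y=0.4274 on G[3,4]
R5: Y=0.7353 on G[0,1]
R6: Y=0.003215 on G[2,3]
L1: row V1−V4=0, i_L1 at 1,4
C1: Y=0.000 on G[0,1]
R7: Y=0.0002584 on G[0,2]
R8: Y=0.0001629 on G[0,4]
I1: z[1]−=0.653, z[2]+=0.653
solve → V1=-0.005637, V2=16.23, V3=1.396, V4=-0.005637
aux → i_L1=-0.6488

2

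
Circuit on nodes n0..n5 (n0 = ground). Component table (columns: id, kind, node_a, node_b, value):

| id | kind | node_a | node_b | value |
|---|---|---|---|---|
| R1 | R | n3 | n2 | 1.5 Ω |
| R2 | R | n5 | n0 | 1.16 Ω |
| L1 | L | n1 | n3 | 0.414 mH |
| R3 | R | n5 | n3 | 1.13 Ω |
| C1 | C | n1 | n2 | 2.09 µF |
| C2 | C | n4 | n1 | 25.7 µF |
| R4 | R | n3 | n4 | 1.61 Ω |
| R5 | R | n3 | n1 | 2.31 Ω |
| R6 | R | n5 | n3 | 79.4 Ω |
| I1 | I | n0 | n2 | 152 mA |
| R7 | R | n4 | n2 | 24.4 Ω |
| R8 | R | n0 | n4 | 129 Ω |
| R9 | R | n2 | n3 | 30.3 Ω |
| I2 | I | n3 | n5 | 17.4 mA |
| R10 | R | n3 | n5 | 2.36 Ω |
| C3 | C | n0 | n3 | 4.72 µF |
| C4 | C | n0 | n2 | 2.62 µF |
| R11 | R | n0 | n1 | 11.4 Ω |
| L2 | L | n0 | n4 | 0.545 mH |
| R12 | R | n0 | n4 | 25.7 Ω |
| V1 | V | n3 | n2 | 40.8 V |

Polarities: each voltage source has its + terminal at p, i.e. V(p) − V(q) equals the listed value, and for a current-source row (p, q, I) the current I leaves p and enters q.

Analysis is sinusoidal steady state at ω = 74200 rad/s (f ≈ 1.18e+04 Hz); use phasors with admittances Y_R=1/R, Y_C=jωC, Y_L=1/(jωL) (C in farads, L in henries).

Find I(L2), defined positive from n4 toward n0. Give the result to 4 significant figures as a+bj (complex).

0.05489-0.1263j A

MNA unknowns: 5 node voltages V₁..V_5 plus 1 source current (V1)
R1: Y=0.6667+0.000j on G[3,2]
R2: Y=0.8621+0.000j on G[5,0]
L1: Y=0.000-0.03255j on G[1,3]
R3: Y=0.8850+0.000j on G[5,3]
C1: Y=0.000+0.1551j on G[1,2]
C2: Y=0.000+1.907j on G[4,1]
R4: Y=0.6211+0.000j on G[3,4]
R5: Y=0.4329+0.000j on G[3,1]
R6: Y=0.01259+0.000j on G[5,3]
I1: z[0]−=0.152, z[2]+=0.152
R7: Y=0.04098+0.000j on G[4,2]
R8: Y=0.007752+0.000j on G[0,4]
R9: Y=0.03300+0.000j on G[2,3]
I2: z[3]−=0.0174, z[5]+=0.0174
R10: Y=0.4237+0.000j on G[3,5]
C3: Y=0.000+0.3502j on G[0,3]
C4: Y=0.000+0.1944j on G[0,2]
R11: Y=0.08772+0.000j on G[0,1]
L2: Y=0.000-0.02473j on G[0,4]
R12: Y=0.03891+0.000j on G[0,4]
V1: row V3−V2=40.8, i_V1 at 3,2
solve → V1=3.243+1.867j, V2=-33.74+7.560j, V3=7.063+7.560j, V4=5.109+2.220j, V5=4.282+4.575j
aux → i_V1=-32.64-12.07j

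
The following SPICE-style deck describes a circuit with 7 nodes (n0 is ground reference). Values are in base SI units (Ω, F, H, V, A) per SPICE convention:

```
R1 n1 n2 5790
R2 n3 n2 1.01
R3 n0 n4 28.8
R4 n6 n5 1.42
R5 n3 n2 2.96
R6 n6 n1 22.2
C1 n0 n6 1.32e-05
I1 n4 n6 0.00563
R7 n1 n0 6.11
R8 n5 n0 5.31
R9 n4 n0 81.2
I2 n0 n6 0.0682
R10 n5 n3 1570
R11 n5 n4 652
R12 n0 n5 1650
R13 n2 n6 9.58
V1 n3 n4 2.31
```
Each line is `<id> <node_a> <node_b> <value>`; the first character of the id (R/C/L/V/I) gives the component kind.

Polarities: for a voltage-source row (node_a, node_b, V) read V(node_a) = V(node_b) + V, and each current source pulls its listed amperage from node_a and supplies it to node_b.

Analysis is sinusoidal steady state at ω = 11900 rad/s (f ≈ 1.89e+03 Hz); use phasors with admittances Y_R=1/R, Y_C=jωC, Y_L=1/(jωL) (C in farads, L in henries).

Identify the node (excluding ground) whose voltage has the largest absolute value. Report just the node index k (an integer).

4

Apply KCL at each of the 6 non-ground nodes and solve the resulting linear system.
Node n1: branches {R1, R6, R7} → V_1 = 0.09411-0.06803j
Node n2: branches {R1, R2, R5, R13} → V_2 = 0.9779-0.2195j
Node n3: branches {R2, R5, R10, V1} → V_3 = 1.021-0.2121j
Node n4: branches {R3, I1, R9, R11, V1} → V_4 = -1.289-0.2121j
Node n5: branches {R4, R8, R10, R11, R12} → V_5 = 0.3388-0.2480j
Node n6: branches {R4, R6, C1, I1, I2, R13} → V_6 = 0.4327-0.3146j
Source currents: i(V1)=-0.05750-0.009921j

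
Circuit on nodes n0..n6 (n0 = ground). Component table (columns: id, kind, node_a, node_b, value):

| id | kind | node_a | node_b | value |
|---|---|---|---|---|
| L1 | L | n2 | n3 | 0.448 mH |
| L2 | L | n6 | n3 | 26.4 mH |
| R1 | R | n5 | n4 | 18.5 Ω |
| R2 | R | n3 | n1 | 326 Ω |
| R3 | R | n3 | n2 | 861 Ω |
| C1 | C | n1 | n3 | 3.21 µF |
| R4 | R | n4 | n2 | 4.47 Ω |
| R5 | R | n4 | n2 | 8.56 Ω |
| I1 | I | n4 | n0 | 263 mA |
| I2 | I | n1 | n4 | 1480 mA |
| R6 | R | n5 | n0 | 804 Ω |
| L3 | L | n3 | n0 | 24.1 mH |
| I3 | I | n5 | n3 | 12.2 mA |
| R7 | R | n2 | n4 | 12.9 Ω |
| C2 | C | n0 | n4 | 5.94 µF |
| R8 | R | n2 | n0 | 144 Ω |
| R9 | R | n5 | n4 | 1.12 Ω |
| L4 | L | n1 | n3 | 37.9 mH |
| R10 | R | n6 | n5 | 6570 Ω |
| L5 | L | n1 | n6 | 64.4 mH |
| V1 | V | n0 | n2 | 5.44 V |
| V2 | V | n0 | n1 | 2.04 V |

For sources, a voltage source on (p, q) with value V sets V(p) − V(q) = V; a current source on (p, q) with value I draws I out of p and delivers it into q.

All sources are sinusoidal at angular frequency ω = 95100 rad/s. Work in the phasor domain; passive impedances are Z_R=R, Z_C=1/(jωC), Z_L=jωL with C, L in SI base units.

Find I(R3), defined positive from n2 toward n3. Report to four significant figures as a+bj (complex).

-0.004276+2.971e-05j A

Element admittances at ω=95100 rad/s:
  Y(L1) = 0.000-0.02347j S between n2,n3
  Y(L2) = 0.000-0.0003983j S between n6,n3
  Y(R1) = 0.05405+0.000j S between n5,n4
  Y(R2) = 0.003067+0.000j S between n3,n1
  Y(R3) = 0.001161+0.000j S between n3,n2
  Y(C1) = 0.000+0.3053j S between n1,n3
  Y(R4) = 0.2237+0.000j S between n4,n2
  Y(R5) = 0.1168+0.000j S between n4,n2
  I1: injects 0.263 A into n0 (from n4)
  I2: injects 1.48 A into n4 (from n1)
  Y(R6) = 0.001244+0.000j S between n5,n0
  Y(L3) = 0.000-0.0004363j S between n3,n0
  I3: injects 0.0122 A into n3 (from n5)
  Y(R7) = 0.07752+0.000j S between n2,n4
  Y(C2) = 0.000+0.5649j S between n0,n4
  Y(R8) = 0.006944+0.000j S between n2,n0
  Y(R9) = 0.8929+0.000j S between n5,n4
  Y(L4) = 0.000-0.0002774j S between n1,n3
  Y(R10) = 0.0001522+0.000j S between n6,n5
  Y(L5) = 0.000-0.0001633j S between n1,n6
  V1: constraint V(n0)−V(n2) = 5.44
  V2: constraint V(n0)−V(n1) = 2.04
Assemble and solve the 8×8 MNA system:
  V(n1)=-2.040+0.000j  V(n2)=-5.440+0.000j  V(n3)=-1.758-0.02558j  V(n4)=-0.9063+1.221j  V(n5)=-0.9182+1.219j  V(n6)=-2.090+0.2993j
  i(V1)=-1.937-0.4239j  i(V2)=1.471-0.08582j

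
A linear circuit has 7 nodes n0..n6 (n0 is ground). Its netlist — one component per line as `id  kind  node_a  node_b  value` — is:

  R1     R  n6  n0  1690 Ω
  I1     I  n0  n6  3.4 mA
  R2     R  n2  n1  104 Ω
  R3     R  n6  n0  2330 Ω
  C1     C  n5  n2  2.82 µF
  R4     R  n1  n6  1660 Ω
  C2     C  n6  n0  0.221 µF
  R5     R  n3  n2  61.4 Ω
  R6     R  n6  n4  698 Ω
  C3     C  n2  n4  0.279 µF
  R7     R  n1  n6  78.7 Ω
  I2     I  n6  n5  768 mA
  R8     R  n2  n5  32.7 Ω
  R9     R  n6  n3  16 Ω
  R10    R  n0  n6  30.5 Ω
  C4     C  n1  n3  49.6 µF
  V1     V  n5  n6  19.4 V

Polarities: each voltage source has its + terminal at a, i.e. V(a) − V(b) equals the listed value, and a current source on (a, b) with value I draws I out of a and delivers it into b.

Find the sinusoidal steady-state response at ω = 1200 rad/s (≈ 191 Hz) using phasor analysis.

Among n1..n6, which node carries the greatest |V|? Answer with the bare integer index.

Element admittances at ω=1200 rad/s:
  Y(R1) = 0.0005917+0.000j S between n6,n0
  I1: injects 0.0034 A into n6 (from n0)
  Y(R2) = 0.009615+0.000j S between n2,n1
  Y(R3) = 0.0004292+0.000j S between n6,n0
  Y(C1) = 0.000+0.003384j S between n5,n2
  Y(R4) = 0.0006024+0.000j S between n1,n6
  Y(C2) = 0.000+0.0002652j S between n6,n0
  Y(R5) = 0.01629+0.000j S between n3,n2
  Y(R6) = 0.001433+0.000j S between n6,n4
  Y(C3) = 0.000+0.0003348j S between n2,n4
  Y(R7) = 0.01271+0.000j S between n1,n6
  I2: injects 0.768 A into n5 (from n6)
  Y(R8) = 0.03058+0.000j S between n2,n5
  Y(R9) = 0.06250+0.000j S between n6,n3
  Y(R10) = 0.03279+0.000j S between n0,n6
  Y(C4) = 0.000+0.05952j S between n1,n3
  V1: constraint V(n5)−V(n6) = 19.4
Assemble and solve the 7×7 MNA system:
  V(n1)=3.314-0.4373j  V(n2)=12.02+0.3781j  V(n3)=3.084+0.2508j  V(n4)=0.6339+2.660j  V(n5)=19.50-0.0007888j  V(n6)=0.1006-0.0007888j
  i(V1)=0.5380-0.01373j

5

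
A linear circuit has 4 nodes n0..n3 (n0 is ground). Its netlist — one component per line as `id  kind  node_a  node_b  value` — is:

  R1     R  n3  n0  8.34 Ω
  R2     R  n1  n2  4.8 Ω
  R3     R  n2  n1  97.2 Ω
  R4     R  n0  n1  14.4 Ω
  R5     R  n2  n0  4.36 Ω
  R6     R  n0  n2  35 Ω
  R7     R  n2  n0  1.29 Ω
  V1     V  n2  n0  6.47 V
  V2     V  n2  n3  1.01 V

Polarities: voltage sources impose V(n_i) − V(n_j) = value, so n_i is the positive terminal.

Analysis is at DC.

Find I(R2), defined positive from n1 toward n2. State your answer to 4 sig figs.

Element admittances at DC:
  Y(R1) = 0.1199 S between n3,n0
  Y(R2) = 0.2083 S between n1,n2
  Y(R3) = 0.01029 S between n2,n1
  Y(R4) = 0.06944 S between n0,n1
  Y(R5) = 0.2294 S between n2,n0
  Y(R6) = 0.02857 S between n0,n2
  Y(R7) = 0.7752 S between n2,n0
  V1: constraint V(n2)−V(n0) = 6.47
  V2: constraint V(n2)−V(n3) = 1.01
Assemble and solve the 5×5 MNA system:
  V(n1)=4.910  V(n2)=6.470  V(n3)=5.460
  i(V1)=-7.680  i(V2)=0.6547

-0.3249 A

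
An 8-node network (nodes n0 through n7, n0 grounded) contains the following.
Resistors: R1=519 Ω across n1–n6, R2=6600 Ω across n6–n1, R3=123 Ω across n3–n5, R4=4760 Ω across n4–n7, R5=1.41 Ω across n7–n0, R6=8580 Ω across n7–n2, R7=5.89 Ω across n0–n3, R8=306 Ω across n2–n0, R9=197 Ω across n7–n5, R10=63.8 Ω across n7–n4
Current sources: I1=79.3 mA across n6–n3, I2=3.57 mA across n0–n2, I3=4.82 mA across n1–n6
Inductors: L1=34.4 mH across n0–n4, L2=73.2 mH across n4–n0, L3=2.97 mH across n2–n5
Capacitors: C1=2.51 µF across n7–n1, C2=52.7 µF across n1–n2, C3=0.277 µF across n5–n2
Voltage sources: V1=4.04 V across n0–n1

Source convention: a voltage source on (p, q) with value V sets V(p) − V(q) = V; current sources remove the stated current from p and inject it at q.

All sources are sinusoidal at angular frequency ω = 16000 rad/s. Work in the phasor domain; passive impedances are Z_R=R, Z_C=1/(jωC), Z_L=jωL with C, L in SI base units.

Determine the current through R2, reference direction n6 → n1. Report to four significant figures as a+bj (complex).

-0.005430+0.000j A

MNA unknowns: 7 node voltages V₁..V_7 plus 1 source current (V1)
R1: Y=0.001927+0.000j on G[1,6]
I1: z[6]−=0.0793, z[3]+=0.0793
L1: Y=0.000-0.001817j on G[0,4]
C1: Y=0.000+0.04016j on G[7,1]
R2: Y=0.0001515+0.000j on G[6,1]
L2: Y=0.000-0.0008538j on G[4,0]
C2: Y=0.000+0.8432j on G[1,2]
I2: z[0]−=0.00357, z[2]+=0.00357
R3: Y=0.008130+0.000j on G[3,5]
R4: Y=0.0002101+0.000j on G[4,7]
C3: Y=0.000+0.004432j on G[5,2]
I3: z[1]−=0.00482, z[6]+=0.00482
R5: Y=0.7092+0.000j on G[7,0]
R6: Y=0.0001166+0.000j on G[7,2]
R7: Y=0.1698+0.000j on G[0,3]
L3: Y=0.000-0.02104j on G[2,5]
R8: Y=0.003268+0.000j on G[2,0]
R9: Y=0.005076+0.000j on G[7,5]
R10: Y=0.01567+0.000j on G[7,4]
V1: row V0−V1=4.04, i_V1 at 0,1
solve → V1=-4.040+0.000j, V2=-4.072-0.06181j, V3=0.3343+0.09282j, V4=0.006239-0.2100j, V5=-2.438+2.031j, V6=-39.88+0.000j, V7=-0.02907-0.2110j
aux → i_V1=0.01871-0.1341j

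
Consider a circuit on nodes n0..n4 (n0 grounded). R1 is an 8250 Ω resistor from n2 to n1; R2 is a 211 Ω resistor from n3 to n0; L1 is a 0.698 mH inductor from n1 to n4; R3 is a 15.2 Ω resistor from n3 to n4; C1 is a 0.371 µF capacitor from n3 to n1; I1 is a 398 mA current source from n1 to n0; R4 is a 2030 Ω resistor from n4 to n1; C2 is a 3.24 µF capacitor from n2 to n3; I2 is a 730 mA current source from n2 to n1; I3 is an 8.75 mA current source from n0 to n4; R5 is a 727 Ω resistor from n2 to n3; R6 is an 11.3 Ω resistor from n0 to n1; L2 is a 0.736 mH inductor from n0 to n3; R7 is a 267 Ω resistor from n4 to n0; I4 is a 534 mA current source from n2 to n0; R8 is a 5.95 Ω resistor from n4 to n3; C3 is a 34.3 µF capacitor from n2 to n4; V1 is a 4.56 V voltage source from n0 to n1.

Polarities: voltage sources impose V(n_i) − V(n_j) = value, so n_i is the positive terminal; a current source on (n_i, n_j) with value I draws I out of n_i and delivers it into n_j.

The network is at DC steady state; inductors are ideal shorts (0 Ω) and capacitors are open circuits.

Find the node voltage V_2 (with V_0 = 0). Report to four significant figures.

Apply KCL at each of the 4 non-ground nodes and solve the resulting linear system.
Node n1: branches {R1, L1, C1, I1, R4, I2, R6, V1} → V_1 = -4.560
Node n2: branches {R1, C2, I2, R5, I4, C3} → V_2 = -844.9
Node n3: branches {R2, R3, C1, C2, R5, L2, R8} → V_3 = 0.000
Node n4: branches {L1, R3, R4, I3, R7, R8, C3} → V_4 = -4.560
Source currents: i(L1)=-1.092, i(L2)=2.229, i(V1)=-1.726

-844.9 V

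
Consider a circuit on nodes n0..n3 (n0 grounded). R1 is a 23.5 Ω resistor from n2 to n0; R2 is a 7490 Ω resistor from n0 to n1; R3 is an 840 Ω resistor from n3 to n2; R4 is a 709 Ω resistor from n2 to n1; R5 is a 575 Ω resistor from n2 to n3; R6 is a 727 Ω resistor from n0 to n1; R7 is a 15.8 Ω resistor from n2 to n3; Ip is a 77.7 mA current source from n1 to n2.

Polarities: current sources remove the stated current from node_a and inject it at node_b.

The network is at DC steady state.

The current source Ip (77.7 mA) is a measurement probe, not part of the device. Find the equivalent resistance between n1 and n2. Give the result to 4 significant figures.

R_eq = 348.7 Ω

Apply KCL at each of the 3 non-ground nodes and solve the resulting linear system.
Node n1: branches {R2, R4, R6, Ip} → V_1 = -26.17
Node n2: branches {R1, R3, R4, R5, R7, Ip} → V_2 = 0.9279
Node n3: branches {R3, R5, R7} → V_3 = 0.9279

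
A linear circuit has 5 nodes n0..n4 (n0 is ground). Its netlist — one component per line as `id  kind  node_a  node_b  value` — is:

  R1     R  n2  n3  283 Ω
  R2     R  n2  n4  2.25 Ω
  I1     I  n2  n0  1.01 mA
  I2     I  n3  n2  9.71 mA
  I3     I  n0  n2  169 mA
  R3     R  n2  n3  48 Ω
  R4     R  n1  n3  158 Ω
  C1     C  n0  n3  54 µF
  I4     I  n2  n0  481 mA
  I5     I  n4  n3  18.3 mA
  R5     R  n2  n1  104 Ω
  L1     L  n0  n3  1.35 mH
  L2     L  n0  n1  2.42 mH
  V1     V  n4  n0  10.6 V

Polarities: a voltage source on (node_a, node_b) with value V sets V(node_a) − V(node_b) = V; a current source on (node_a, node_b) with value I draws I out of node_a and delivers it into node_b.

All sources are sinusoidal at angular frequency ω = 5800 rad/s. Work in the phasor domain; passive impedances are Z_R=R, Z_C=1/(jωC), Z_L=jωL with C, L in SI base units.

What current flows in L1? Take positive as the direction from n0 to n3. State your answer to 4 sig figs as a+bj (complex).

Element admittances at ω=5800 rad/s:
  Y(R1) = 0.003534+0.000j S between n2,n3
  Y(R2) = 0.4444+0.000j S between n2,n4
  I1: injects 0.00101 A into n0 (from n2)
  I2: injects 0.00971 A into n2 (from n3)
  I3: injects 0.169 A into n2 (from n0)
  Y(R3) = 0.02083+0.000j S between n2,n3
  Y(R4) = 0.006329+0.000j S between n1,n3
  Y(C1) = 0.000+0.3132j S between n0,n3
  I4: injects 0.481 A into n0 (from n2)
  I5: injects 0.0183 A into n3 (from n4)
  Y(R5) = 0.009615+0.000j S between n2,n1
  Y(L1) = 0.000-0.1277j S between n0,n3
  Y(L2) = 0.000-0.07125j S between n0,n1
  V1: constraint V(n4)−V(n0) = 10.6
Assemble and solve the 5×5 MNA system:
  V(n1)=0.3794+1.182j  V(n2)=9.233-0.03901j  V(n3)=0.2392-1.233j  V(n4)=10.60+0.000j
  i(V1)=-0.6259-0.01734j

0.1574+0.03055j A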